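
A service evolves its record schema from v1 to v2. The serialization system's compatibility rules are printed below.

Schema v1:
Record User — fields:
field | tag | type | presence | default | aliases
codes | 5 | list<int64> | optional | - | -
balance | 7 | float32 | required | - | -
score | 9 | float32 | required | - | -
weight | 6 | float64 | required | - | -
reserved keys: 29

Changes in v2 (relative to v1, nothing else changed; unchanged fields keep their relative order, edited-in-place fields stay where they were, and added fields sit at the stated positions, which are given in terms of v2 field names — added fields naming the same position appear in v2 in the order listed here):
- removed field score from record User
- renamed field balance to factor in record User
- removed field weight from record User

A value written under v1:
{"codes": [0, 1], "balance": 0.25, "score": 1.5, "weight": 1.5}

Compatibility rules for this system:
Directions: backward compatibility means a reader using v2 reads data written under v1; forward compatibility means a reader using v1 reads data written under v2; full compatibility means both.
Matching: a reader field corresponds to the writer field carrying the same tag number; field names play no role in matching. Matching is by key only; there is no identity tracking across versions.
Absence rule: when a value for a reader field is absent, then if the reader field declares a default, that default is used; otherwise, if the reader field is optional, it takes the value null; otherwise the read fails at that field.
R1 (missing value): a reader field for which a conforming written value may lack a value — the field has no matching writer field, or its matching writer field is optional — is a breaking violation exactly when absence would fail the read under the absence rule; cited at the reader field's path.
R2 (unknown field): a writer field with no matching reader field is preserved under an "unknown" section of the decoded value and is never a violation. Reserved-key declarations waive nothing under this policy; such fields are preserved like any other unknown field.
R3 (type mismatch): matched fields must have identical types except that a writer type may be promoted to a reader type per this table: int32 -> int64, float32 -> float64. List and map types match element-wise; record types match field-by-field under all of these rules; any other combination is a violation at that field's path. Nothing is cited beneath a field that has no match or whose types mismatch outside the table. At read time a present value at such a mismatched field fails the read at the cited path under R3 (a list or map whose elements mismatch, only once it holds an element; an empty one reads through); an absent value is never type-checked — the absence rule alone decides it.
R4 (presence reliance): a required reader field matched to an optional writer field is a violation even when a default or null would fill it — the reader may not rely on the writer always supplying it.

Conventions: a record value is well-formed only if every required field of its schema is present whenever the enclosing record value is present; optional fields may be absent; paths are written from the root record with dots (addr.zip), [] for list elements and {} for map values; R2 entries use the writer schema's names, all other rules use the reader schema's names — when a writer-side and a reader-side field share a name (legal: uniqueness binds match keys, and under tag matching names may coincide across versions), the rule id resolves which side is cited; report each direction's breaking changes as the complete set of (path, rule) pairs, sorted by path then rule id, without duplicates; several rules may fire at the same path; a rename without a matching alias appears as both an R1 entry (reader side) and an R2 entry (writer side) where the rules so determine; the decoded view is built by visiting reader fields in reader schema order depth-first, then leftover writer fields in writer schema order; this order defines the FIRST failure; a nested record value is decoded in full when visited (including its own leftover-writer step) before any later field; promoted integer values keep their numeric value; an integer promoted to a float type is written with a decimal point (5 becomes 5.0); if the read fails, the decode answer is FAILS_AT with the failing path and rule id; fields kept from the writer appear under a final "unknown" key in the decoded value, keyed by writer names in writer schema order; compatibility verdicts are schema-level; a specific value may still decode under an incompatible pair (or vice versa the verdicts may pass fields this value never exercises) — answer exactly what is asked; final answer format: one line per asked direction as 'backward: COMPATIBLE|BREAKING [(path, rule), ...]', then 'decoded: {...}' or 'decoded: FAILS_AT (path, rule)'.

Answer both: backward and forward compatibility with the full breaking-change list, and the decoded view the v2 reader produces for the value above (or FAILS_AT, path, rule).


arrows below run writer -> reader for User
backward analysis of User with v2 as reader and v1 as writer:
  list<int64> -> list<int64>, writer optional: codes aligns to codes
  float32 -> float32, writer required: factor aligns to balance
  writer score: unknown to reader
  writer weight: unknown to reader
  => no violations; backward on User: COMPATIBLE
forward analysis of User with v1 as reader and v2 as writer:
  list<int64> -> list<int64>, writer optional: codes aligns to codes
  float32 -> float32, writer required: balance aligns to factor
  score: no writer match
  weight: no writer match
  rule R1 violated at score
  rule R1 violated at weight
  => forward verdict for User: BREAKING, 2 violation(s)
migrating the User value to v2:
  codes := [0, 1]
  factor := 0.25 (from writer balance)
  writer score: kept under "unknown"
  writer weight: kept under "unknown"
  => decoded: {"codes": [0, 1], "factor": 0.25, "unknown": {"score": 1.5, "weight": 1.5}}

backward: COMPATIBLE []; forward: BREAKING [(score, R1), (weight, R1)]; decoded: {"codes": [0, 1], "factor": 0.25, "unknown": {"score": 1.5, "weight": 1.5}}


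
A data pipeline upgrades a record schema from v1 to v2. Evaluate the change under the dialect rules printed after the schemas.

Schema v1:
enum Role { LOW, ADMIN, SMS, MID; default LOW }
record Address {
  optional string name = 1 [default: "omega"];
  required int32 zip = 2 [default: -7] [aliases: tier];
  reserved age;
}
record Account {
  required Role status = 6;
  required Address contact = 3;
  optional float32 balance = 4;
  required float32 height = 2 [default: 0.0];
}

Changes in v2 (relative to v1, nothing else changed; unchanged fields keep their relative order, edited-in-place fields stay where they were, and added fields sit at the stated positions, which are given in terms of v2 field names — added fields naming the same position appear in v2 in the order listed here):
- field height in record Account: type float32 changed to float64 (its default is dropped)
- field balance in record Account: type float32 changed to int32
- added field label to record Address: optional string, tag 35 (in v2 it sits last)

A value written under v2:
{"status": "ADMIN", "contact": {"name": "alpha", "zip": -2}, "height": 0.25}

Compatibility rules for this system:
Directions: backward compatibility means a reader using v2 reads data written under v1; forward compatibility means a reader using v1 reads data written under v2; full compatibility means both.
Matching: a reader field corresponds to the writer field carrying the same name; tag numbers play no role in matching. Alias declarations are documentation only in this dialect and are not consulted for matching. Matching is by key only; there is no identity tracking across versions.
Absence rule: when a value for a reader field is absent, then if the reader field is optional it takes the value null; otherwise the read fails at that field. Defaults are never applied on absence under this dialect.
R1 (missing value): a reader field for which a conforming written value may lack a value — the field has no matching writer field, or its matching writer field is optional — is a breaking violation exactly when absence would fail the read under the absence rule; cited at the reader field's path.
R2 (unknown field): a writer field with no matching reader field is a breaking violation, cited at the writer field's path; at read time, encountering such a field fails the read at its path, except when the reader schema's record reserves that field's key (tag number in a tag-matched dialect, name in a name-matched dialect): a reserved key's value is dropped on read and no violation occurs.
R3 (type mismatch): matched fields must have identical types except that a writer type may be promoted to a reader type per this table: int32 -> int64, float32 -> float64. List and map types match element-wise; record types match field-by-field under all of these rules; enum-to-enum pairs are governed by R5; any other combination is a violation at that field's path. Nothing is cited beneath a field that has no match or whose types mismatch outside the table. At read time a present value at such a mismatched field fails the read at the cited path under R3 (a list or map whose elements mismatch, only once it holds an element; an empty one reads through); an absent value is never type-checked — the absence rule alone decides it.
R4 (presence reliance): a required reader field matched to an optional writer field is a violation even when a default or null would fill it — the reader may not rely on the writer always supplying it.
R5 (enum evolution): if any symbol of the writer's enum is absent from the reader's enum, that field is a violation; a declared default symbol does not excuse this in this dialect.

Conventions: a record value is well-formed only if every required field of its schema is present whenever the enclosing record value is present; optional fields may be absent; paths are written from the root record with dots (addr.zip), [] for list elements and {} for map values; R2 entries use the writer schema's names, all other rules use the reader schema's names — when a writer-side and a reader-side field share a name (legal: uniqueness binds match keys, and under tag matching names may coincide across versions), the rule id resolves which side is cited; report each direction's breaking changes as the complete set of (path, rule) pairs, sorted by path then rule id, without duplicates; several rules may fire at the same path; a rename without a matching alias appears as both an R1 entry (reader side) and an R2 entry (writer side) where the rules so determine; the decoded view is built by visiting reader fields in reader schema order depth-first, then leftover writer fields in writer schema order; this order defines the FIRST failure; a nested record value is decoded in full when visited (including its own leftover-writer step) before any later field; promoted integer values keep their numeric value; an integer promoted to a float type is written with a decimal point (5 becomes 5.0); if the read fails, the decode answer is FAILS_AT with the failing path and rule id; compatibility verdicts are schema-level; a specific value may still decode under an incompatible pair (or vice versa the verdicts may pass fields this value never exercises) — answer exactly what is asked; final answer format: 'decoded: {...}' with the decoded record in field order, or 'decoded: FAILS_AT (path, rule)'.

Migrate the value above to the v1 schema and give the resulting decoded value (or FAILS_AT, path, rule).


decoded: FAILS_AT (height, R3)

arrows below run writer -> reader for Account
decode (reader v1):
  status := "ADMIN"
  contact.name := "alpha"
  contact.zip := -2
  balance := null (absent, optional -> null)
  read fails at height under R3
  => FAILS_AT (height, R3)
the rest of the Account diff is inert for this question:
  field balance in record Account: type float32 changed to int32 -> a verdict-level change on Account — the shown value reads the same
  added field label to record Address: optional string, tag 35 (in v2 it sits last) -> a verdict-level change on Account — the shown value reads the same


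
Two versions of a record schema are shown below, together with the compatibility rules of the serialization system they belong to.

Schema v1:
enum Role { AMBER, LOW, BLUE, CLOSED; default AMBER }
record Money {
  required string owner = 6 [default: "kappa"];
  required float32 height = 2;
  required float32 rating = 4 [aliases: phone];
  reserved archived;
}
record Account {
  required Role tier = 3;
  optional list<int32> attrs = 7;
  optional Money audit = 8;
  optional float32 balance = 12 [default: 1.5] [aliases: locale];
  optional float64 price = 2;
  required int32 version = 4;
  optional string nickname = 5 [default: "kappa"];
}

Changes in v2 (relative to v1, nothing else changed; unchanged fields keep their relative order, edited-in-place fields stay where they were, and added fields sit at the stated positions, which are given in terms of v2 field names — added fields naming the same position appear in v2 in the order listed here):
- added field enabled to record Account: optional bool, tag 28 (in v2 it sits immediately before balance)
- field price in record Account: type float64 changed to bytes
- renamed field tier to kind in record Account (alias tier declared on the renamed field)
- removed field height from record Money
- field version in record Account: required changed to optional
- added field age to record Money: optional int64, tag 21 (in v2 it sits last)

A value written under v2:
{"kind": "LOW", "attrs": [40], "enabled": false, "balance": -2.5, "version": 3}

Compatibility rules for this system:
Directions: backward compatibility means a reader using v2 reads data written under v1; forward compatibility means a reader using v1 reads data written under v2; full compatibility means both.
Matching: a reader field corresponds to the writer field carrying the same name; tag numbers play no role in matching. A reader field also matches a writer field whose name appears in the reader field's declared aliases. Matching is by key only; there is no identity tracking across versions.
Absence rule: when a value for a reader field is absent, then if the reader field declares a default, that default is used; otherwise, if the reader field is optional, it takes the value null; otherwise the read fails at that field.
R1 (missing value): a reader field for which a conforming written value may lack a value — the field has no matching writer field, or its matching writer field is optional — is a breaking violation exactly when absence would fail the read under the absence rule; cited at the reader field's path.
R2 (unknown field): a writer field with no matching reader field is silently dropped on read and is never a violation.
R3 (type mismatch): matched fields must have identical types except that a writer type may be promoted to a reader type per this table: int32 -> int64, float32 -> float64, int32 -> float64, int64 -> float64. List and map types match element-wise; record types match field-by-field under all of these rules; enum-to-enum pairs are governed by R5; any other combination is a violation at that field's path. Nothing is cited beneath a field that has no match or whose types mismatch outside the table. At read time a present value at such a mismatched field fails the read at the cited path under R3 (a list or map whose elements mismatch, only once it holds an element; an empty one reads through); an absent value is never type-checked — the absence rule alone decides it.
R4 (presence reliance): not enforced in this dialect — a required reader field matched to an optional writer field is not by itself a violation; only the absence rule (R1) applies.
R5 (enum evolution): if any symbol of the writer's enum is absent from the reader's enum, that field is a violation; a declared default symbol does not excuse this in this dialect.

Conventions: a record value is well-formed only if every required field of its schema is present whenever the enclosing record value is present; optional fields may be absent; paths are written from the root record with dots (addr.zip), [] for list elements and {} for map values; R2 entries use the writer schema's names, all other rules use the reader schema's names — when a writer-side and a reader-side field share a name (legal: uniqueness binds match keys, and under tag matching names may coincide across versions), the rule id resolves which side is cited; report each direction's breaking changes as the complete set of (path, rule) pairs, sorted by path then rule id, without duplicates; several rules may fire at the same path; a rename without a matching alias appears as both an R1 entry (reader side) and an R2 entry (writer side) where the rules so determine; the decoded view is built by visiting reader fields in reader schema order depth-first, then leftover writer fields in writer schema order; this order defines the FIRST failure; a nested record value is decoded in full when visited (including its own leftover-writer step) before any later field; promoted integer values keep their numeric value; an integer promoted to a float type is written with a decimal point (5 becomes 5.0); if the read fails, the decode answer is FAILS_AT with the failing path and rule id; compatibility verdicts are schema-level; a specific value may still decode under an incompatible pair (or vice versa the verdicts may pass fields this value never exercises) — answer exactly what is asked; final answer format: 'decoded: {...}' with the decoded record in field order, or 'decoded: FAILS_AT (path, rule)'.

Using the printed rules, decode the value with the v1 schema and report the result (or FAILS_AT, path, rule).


decoded: FAILS_AT (tier, R1)

each type pair in Account: writer, then reader
decoding the Account value with the v1 reader:
  read fails at tier under R1 (no fill)
  => FAILS_AT (tier, R1)
remaining Account differences; none change what is asked:
  added field enabled to record Account: optional bool, tag 28 (in v2 it sits immediately before balance) -> no rule fires on it and the decoded Account view is identical with or without it
  field price in record Account: type float64 changed to bytes -> changes Account's schema-level verdicts only — the decode of this value is the same
  removed field height from record Money -> changes Account's schema-level verdicts only — the decode of this value is the same
  field version in record Account: required changed to optional -> changes Account's schema-level verdicts only — the decode of this value is the same
  added field age to record Money: optional int64, tag 21 (in v2 it sits last) -> no rule fires on it and the decoded Account view is identical with or without it


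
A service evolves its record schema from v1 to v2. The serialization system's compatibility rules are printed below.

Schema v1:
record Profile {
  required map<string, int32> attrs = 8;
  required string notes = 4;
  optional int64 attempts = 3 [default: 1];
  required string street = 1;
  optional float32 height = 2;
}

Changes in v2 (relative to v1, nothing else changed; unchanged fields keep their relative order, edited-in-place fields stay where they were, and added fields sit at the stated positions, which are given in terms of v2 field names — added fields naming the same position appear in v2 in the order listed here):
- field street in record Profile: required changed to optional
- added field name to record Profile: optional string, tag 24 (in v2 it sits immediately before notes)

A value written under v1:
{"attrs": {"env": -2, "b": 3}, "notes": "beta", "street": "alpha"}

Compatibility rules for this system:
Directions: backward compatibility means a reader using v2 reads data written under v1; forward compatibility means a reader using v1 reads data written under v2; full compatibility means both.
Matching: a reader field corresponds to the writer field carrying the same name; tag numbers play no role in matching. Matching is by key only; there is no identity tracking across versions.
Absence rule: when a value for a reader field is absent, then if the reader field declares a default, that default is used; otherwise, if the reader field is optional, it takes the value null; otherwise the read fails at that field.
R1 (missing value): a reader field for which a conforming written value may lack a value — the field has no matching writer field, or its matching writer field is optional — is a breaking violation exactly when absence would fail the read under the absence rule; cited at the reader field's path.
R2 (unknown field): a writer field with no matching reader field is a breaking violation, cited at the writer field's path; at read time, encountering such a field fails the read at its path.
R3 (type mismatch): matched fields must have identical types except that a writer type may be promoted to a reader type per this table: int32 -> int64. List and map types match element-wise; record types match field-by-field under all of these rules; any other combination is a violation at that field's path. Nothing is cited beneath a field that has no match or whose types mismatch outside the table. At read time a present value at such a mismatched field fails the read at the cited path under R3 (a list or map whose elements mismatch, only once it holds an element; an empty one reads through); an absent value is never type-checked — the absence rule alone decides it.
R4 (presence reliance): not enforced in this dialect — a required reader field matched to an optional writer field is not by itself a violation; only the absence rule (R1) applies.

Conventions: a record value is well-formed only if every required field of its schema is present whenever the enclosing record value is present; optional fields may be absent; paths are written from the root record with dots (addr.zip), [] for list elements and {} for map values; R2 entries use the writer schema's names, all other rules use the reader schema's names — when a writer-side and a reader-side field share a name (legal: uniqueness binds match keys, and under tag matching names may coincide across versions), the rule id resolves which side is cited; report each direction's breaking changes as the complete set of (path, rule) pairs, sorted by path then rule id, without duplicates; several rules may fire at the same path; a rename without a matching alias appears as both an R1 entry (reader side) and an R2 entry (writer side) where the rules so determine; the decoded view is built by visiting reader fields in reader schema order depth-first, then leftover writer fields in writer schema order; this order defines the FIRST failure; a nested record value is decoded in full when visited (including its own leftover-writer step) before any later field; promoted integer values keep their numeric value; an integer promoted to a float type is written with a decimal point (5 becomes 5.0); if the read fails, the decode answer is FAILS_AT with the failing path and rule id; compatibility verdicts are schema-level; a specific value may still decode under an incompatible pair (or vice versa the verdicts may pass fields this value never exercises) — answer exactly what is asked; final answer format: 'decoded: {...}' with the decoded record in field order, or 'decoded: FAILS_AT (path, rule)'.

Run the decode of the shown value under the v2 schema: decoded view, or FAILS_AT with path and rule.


the writer's type comes first in each Profile pair
decode (reader v2):
  attrs := {"env": -2, "b": 3}
  name := null (absent, optional -> null)
  notes := "beta"
  attempts := 1 (absent -> default)
  street := "alpha"
  height := null (absent, optional -> null)
  => decoded: {"attrs": {"env": -2, "b": 3}, "name": null, "notes": "beta", "attempts": 1, "street": "alpha", "height": null}
diffs on Profile not affecting the asked answer:
  field street in record Profile: required changed to optional -> matters for Profile compatibility verdicts, not for this value's decode

decoded: {"attrs": {"env": -2, "b": 3}, "name": null, "notes": "beta", "attempts": 1, "street": "alpha", "height": null}


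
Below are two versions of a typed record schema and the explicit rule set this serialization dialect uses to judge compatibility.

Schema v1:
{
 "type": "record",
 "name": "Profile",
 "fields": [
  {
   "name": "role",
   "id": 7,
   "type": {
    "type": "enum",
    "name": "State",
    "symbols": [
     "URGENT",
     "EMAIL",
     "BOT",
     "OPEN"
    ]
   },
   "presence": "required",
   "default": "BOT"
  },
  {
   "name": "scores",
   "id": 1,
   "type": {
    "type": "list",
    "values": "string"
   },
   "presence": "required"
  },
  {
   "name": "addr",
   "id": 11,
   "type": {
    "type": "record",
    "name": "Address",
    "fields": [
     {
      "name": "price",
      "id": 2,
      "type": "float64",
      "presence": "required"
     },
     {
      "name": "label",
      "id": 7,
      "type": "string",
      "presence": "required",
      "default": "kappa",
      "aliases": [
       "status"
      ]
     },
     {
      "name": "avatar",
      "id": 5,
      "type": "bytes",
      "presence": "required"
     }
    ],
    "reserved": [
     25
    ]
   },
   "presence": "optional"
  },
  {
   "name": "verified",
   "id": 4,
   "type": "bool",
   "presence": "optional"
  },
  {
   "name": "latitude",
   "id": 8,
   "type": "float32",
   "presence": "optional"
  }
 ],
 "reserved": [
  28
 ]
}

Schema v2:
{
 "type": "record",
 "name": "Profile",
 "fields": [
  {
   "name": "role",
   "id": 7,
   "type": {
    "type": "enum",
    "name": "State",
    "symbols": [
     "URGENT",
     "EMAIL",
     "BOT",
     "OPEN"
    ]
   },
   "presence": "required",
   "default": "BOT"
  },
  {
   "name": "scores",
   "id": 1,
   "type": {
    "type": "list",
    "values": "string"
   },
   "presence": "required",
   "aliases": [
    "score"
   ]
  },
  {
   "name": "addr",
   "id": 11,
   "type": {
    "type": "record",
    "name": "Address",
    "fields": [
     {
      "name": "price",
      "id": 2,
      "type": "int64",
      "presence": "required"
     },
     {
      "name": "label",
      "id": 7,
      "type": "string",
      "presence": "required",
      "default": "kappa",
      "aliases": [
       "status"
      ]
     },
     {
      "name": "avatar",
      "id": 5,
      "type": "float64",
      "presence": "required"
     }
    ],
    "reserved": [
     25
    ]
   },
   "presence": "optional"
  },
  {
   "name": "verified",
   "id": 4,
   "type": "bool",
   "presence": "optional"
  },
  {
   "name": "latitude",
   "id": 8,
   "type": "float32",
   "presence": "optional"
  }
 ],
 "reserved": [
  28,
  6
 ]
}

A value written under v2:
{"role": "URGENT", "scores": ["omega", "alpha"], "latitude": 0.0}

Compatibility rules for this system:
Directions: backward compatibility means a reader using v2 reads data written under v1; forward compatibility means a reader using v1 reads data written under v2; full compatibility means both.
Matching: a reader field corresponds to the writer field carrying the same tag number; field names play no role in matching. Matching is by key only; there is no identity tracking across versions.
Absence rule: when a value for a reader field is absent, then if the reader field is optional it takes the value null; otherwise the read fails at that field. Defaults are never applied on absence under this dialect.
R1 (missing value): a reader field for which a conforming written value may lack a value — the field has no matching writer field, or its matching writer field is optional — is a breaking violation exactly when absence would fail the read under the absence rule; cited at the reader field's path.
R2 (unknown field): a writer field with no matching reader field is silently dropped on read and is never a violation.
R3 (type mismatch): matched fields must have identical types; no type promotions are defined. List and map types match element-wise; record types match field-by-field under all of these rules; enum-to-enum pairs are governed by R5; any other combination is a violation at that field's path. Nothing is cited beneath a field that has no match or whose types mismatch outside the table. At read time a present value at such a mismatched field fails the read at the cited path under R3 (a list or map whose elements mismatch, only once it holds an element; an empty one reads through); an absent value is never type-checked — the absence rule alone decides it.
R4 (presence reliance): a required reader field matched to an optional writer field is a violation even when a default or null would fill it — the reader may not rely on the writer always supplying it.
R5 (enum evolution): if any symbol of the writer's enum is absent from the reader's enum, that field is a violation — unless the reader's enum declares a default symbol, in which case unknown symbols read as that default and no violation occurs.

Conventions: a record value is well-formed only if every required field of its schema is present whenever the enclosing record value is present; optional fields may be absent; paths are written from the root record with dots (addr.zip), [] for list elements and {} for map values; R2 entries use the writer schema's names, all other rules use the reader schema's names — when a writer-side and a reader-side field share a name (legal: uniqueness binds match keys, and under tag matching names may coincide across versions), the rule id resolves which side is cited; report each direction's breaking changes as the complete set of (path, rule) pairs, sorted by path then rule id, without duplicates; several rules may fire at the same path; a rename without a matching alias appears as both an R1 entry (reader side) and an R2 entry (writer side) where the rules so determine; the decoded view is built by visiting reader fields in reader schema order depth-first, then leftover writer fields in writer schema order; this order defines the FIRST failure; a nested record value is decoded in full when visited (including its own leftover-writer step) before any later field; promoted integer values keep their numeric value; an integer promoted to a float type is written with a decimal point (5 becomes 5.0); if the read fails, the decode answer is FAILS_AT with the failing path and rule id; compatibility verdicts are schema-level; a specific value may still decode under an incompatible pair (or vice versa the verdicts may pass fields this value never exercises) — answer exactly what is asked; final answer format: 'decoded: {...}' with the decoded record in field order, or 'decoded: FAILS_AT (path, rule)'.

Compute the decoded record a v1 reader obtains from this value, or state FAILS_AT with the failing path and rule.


each type pair in Profile: writer, then reader
decode (reader v1):
  role := "URGENT"
  scores := ["omega", "alpha"]
  addr := null (absent, optional -> null)
  verified := null (absent, optional -> null)
  latitude := 0.0
  => decoded: {"role": "URGENT", "scores": ["omega", "alpha"], "addr": null, "verified": null, "latitude": 0.0}
ruling out the remaining Profile differences:
  field price in record Address: type float64 changed to int64 -> matters for Profile compatibility verdicts, not for this value's decode
  field avatar in record Address: type bytes changed to float64 -> matters for Profile compatibility verdicts, not for this value's decode

decoded: {"role": "URGENT", "scores": ["omega", "alpha"], "addr": null, "verified": null, "latitude": 0.0}


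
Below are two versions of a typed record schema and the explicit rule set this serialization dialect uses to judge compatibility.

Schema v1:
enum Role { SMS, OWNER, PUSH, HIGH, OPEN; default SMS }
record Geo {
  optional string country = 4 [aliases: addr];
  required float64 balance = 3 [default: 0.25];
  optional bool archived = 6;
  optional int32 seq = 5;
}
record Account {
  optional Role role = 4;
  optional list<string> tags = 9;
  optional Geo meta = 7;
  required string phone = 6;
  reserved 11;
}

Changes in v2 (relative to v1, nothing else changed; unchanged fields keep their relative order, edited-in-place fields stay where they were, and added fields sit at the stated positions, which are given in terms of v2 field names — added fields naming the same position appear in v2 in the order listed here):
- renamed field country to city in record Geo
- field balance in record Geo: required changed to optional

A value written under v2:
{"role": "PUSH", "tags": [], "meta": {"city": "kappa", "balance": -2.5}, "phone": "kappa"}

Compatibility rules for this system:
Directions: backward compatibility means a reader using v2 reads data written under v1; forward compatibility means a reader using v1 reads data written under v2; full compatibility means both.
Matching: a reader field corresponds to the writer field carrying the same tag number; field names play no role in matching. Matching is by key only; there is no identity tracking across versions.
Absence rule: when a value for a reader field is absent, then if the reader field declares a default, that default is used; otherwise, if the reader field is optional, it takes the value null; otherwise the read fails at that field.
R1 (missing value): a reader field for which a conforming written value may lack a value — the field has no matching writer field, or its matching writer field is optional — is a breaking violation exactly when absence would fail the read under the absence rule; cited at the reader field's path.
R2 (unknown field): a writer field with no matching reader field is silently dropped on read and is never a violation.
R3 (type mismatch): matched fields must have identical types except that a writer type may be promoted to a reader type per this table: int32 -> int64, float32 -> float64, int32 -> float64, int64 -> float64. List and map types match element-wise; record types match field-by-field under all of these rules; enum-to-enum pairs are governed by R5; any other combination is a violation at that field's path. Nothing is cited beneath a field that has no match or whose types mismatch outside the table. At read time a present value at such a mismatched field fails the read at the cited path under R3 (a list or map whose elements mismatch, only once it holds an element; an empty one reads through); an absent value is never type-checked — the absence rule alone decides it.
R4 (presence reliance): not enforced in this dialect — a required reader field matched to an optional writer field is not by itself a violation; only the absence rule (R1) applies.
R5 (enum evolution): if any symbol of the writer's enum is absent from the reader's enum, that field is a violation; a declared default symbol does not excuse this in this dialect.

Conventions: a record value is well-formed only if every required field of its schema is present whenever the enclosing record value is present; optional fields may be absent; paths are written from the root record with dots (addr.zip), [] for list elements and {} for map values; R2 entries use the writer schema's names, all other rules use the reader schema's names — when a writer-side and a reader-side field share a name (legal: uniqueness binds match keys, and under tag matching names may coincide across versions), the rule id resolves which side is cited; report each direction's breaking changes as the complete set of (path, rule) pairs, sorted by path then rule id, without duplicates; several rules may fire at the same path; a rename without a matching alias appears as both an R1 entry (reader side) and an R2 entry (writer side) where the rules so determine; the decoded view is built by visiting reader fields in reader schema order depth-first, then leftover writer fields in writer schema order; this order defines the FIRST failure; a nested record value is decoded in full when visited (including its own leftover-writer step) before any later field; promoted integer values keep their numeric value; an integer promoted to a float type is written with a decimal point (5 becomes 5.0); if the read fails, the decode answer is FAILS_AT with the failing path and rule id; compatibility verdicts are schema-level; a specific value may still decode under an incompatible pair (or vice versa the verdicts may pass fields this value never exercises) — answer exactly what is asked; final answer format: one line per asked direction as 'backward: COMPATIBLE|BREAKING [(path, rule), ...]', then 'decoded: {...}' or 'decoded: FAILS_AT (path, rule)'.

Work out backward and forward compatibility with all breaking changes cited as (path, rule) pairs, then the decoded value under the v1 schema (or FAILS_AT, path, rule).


in Account below, arrows point writer -> reader
backward pass over Account, reader schema v2, writer schema v1:
  Role -> Role, writer optional: role aligns to role
  list<string> -> list<string>, writer optional: tags aligns to tags
  Geo -> Geo, writer optional: meta aligns to meta
  string -> string, writer required: phone aligns to phone
  string -> string, writer optional: meta.city aligns to meta.country
  float64 -> float64, writer required: meta.balance aligns to meta.balance
  bool -> bool, writer optional: meta.archived aligns to meta.archived
  int32 -> int32, writer optional: meta.seq aligns to meta.seq
  => backward verdict for Account: COMPATIBLE, no violations
forward pass over Account, reader schema v1, writer schema v2:
  Role -> Role, writer optional: role aligns to role
  list<string> -> list<string>, writer optional: tags aligns to tags
  Geo -> Geo, writer optional: meta aligns to meta
  string -> string, writer required: phone aligns to phone
  string -> string, writer optional: meta.country aligns to meta.city
  float64 -> float64, writer optional: meta.balance aligns to meta.balance
  bool -> bool, writer optional: meta.archived aligns to meta.archived
  int32 -> int32, writer optional: meta.seq aligns to meta.seq
  => forward verdict for Account: COMPATIBLE, no violations
decode (reader v1):
  role := "PUSH"
  tags := []
  meta.country := "kappa" (from writer city)
  meta.balance := -2.5
  meta.archived := null (absent, optional -> null)
  meta.seq := null (absent, optional -> null)
  phone := "kappa"
  => decoded: {"role": "PUSH", "tags": [], "meta": {"country": "kappa", "balance": -2.5, "archived": null, "seq": null}, "phone": "kappa"}

backward: COMPATIBLE []; forward: COMPATIBLE []; decoded: {"role": "PUSH", "tags": [], "meta": {"country": "kappa", "balance": -2.5, "archived": null, "seq": null}, "phone": "kappa"}


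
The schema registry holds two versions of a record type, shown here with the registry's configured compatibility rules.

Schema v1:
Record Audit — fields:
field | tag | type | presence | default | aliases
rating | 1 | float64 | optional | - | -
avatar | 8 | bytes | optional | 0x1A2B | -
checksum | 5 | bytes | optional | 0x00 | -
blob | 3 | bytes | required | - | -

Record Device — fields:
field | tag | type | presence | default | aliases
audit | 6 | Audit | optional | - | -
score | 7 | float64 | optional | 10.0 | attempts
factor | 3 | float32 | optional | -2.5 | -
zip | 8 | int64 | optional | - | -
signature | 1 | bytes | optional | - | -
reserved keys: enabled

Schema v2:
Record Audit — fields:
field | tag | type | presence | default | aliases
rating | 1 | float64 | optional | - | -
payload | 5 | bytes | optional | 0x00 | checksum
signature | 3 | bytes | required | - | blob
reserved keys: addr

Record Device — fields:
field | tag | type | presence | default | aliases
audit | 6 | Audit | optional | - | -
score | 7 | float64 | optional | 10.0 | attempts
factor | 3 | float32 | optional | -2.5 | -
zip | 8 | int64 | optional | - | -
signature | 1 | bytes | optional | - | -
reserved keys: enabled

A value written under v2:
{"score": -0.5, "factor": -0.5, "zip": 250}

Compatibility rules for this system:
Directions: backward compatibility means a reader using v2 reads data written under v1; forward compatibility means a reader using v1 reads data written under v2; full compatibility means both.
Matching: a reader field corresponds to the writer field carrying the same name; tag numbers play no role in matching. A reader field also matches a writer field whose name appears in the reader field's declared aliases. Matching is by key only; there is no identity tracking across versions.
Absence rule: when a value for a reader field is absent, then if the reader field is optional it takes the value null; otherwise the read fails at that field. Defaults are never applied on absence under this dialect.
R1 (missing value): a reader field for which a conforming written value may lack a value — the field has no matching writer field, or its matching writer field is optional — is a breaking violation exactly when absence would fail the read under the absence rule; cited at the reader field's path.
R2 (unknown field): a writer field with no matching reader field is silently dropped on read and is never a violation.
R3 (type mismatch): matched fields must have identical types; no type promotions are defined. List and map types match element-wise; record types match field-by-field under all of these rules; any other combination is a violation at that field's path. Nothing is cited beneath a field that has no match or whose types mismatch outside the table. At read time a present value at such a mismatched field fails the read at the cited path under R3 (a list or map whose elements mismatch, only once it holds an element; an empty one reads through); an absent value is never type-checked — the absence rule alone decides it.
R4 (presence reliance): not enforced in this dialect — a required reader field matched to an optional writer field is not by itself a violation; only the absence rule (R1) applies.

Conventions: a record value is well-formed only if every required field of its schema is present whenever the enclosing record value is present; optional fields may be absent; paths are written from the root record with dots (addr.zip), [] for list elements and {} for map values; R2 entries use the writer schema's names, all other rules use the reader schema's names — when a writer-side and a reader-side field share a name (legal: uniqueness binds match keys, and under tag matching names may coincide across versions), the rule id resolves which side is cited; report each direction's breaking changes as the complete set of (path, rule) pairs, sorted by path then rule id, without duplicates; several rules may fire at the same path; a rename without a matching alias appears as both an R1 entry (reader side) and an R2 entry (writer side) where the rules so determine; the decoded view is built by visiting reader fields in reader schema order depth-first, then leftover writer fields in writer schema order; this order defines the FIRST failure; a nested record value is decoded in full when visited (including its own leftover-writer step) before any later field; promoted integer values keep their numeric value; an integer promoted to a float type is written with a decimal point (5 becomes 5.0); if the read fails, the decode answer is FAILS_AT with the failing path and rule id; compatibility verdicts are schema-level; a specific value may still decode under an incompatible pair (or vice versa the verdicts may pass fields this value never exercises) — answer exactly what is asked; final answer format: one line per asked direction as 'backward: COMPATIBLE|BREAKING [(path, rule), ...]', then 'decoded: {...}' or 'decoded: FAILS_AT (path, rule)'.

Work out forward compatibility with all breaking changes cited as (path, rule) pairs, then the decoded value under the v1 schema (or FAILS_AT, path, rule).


each type pair in Device: writer, then reader
checking forward for Device: reader v1 against writer v2:
  writer optional, Audit -> Audit: reader audit maps from writer audit
  writer optional, float64 -> float64: reader score maps from writer score
  writer optional, float32 -> float32: reader factor maps from writer factor
  writer optional, int64 -> int64: reader zip maps from writer zip
  writer optional, bytes -> bytes: reader signature maps from writer signature
  writer optional, float64 -> float64: reader audit.rating maps from writer audit.rating
  no writer field matches reader audit.avatar
  no writer field matches reader audit.checksum
  no writer field matches reader audit.blob
  audit.payload (writer side), unknown to reader
  audit.signature (writer side), unknown to reader
  rule R1 violated at audit.blob
  => 1 violation(s): forward is BREAKING for Device
decoding the Device value with the v1 reader:
  audit := null (not supplied -> null)
  score := -0.5
  factor := -0.5
  zip := 250
  signature := null (not supplied -> null)
  => decoded: {"audit": null, "score": -0.5, "factor": -0.5, "zip": 250, "signature": null}
ruling out the remaining Device differences:
  renamed field checksum to payload in record Audit (alias checksum declared on the renamed field) -> triggers nothing under Device's printed rules — same verdict
  removed field avatar from record Audit -> triggers nothing under Device's printed rules — same verdict

forward: BREAKING [(audit.blob, R1)]; decoded: {"audit": null, "score": -0.5, "factor": -0.5, "zip": 250, "signature": null}
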